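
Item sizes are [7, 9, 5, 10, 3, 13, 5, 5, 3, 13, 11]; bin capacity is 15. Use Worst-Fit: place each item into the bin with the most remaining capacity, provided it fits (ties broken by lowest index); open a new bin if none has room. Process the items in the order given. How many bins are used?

Put 7 in bin 1; 8 remain.
Put 9 in bin 2; 6 remain.
Put 5 in bin 1; 3 remain.
Put 10 in bin 3; 5 remain.
Put 3 in bin 2; 3 remain.
Put 13 in bin 4; 2 remain.
Put 5 in bin 3; 0 remain.
Put 5 in bin 5; 10 remain.
Put 3 in bin 5; 7 remain.
Put 13 in bin 6; 2 remain.
Put 11 in bin 7; 4 remain.
Final bins: [7,5] [9,3] [10,5] [13] [5,3] [13] [11].

7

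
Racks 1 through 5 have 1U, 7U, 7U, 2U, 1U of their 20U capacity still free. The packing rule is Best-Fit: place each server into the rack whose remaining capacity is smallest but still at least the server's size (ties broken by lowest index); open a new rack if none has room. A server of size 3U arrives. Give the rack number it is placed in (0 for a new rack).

2

Racks with room: rack 2 (7U), rack 3 (7U).
Tightest fit is rack 2 with 7U free.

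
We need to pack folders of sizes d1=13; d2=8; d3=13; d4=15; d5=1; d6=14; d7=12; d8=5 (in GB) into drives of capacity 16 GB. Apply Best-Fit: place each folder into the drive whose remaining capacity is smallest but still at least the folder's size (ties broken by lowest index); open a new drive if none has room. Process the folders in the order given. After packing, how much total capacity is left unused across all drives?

15

d1 (13 GB) → drive 1 (remaining 3 GB)
d2 (8 GB) → drive 2 (remaining 8 GB)
d3 (13 GB) → drive 3 (remaining 3 GB)
d4 (15 GB) → drive 4 (remaining 1 GB)
d5 (1 GB) → drive 4 (remaining 0 GB)
d6 (14 GB) → drive 5 (remaining 2 GB)
d7 (12 GB) → drive 6 (remaining 4 GB)
d8 (5 GB) → drive 2 (remaining 3 GB)
6 drives × 16 GB = 96 GB; used 81 GB; unused 15 GB.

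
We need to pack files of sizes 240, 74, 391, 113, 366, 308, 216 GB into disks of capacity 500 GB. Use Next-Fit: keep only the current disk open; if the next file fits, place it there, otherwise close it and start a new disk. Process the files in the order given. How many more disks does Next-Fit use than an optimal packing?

Next-Fit: [240,74] [391] [113,366] [308] [216] → 5 disks.
Total size 1708 GB; any packing needs at least ⌈1708/500⌉ = 4 disks.
An optimal packing achieves that bound: [391,74] [366,113] [308] [240,216] → 4 disks.
Excess: 5 − 4 = 1.

1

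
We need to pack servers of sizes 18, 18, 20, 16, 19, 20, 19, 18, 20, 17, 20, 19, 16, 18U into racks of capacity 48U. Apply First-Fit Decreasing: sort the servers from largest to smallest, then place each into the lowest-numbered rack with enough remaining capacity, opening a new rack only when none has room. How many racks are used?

Sorted descending: 20, 20, 20, 20, 19, 19, 19, 18, 18, 18, 18, 17, 16, 16.
rack 1: place 20U, 28U left
rack 1: place 20U, 8U left
rack 2: place 20U, 28U left
rack 2: place 20U, 8U left
rack 3: place 19U, 29U left
rack 3: place 19U, 10U left
rack 4: place 19U, 29U left
rack 4: place 18U, 11U left
rack 5: place 18U, 30U left
rack 5: place 18U, 12U left
rack 6: place 18U, 30U left
rack 6: place 17U, 13U left
rack 7: place 16U, 32U left
rack 7: place 16U, 16U left
Final racks: [20,20] [20,20] [19,19] [19,18] [18,18] [18,17] [16,16].

7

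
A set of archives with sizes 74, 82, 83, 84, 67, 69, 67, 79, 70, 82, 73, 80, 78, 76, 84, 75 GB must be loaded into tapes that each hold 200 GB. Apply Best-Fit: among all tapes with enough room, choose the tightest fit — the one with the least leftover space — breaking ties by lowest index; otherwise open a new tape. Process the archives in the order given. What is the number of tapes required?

8 tapes

Put 74 GB in tape 1; 126 GB remain.
Put 82 GB in tape 1; 44 GB remain.
Put 83 GB in tape 2; 117 GB remain.
Put 84 GB in tape 2; 33 GB remain.
Put 67 GB in tape 3; 133 GB remain.
Put 69 GB in tape 3; 64 GB remain.
Put 67 GB in tape 4; 133 GB remain.
Put 79 GB in tape 4; 54 GB remain.
Put 70 GB in tape 5; 130 GB remain.
Put 82 GB in tape 5; 48 GB remain.
Put 73 GB in tape 6; 127 GB remain.
Put 80 GB in tape 6; 47 GB remain.
Put 78 GB in tape 7; 122 GB remain.
Put 76 GB in tape 7; 46 GB remain.
Put 84 GB in tape 8; 116 GB remain.
Put 75 GB in tape 8; 41 GB remain.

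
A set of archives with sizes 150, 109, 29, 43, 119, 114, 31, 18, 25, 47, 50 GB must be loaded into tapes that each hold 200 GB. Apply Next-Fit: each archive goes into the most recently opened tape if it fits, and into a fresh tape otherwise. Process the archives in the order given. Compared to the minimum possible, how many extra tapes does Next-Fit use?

1

Next-Fit: [150] [109,29,43] [119] [114,31,18,25] [47,50] → 5 tapes.
Total size 735 GB; any packing needs at least ⌈735/200⌉ = 4 tapes.
An optimal packing achieves that bound: [150,50] [119,47,31] [114,43,29] [109,25,18] → 4 tapes.
Excess: 5 − 4 = 1.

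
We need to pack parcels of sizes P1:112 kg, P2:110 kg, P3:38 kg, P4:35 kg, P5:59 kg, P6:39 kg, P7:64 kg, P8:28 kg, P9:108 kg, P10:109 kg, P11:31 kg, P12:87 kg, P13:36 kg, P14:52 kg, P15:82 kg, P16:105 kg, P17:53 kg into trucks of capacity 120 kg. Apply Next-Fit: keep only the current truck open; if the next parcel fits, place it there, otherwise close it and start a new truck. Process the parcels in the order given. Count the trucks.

12 trucks

P1 (112 kg) → truck 1 (remaining 8 kg)
P2 (110 kg) → truck 2 (remaining 10 kg)
P3 (38 kg) → truck 3 (remaining 82 kg)
P4 (35 kg) → truck 3 (remaining 47 kg)
P5 (59 kg) → truck 4 (remaining 61 kg)
P6 (39 kg) → truck 4 (remaining 22 kg)
P7 (64 kg) → truck 5 (remaining 56 kg)
P8 (28 kg) → truck 5 (remaining 28 kg)
P9 (108 kg) → truck 6 (remaining 12 kg)
P10 (109 kg) → truck 7 (remaining 11 kg)
P11 (31 kg) → truck 8 (remaining 89 kg)
P12 (87 kg) → truck 8 (remaining 2 kg)
P13 (36 kg) → truck 9 (remaining 84 kg)
P14 (52 kg) → truck 9 (remaining 32 kg)
P15 (82 kg) → truck 10 (remaining 38 kg)
P16 (105 kg) → truck 11 (remaining 15 kg)
P17 (53 kg) → truck 12 (remaining 67 kg)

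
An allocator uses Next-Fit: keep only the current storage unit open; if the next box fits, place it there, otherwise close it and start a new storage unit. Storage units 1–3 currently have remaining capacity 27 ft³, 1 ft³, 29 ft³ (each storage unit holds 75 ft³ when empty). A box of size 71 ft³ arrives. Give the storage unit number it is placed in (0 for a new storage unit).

Next-Fit only looks at storage unit 3, which has 29 ft³ free.
71 ft³ does not fit, so a new storage unit is opened.

0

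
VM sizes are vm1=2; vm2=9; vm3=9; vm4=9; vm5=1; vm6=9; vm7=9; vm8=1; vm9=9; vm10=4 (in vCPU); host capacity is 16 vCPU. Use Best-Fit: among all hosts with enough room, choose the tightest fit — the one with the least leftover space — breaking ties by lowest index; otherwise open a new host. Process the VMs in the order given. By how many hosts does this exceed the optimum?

Best-Fit: [2,9,1,1] [9,4] [9] [9] [9] [9] → 6 hosts.
6 VMs exceed 8 vCPU (half the capacity), and no two of those can share a host, so at least 6 hosts are needed.
So 6 is already optimal.

0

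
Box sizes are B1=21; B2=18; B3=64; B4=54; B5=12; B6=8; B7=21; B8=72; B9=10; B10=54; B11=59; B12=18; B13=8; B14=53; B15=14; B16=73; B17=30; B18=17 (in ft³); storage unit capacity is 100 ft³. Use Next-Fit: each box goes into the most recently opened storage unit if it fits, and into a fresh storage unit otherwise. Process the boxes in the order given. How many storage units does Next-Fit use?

9

storage unit 1: place B1 (21 ft³), 79 ft³ left
storage unit 1: place B2 (18 ft³), 61 ft³ left
storage unit 2: place B3 (64 ft³), 36 ft³ left
storage unit 3: place B4 (54 ft³), 46 ft³ left
storage unit 3: place B5 (12 ft³), 34 ft³ left
storage unit 3: place B6 (8 ft³), 26 ft³ left
storage unit 3: place B7 (21 ft³), 5 ft³ left
storage unit 4: place B8 (72 ft³), 28 ft³ left
storage unit 4: place B9 (10 ft³), 18 ft³ left
storage unit 5: place B10 (54 ft³), 46 ft³ left
storage unit 6: place B11 (59 ft³), 41 ft³ left
storage unit 6: place B12 (18 ft³), 23 ft³ left
storage unit 6: place B13 (8 ft³), 15 ft³ left
storage unit 7: place B14 (53 ft³), 47 ft³ left
storage unit 7: place B15 (14 ft³), 33 ft³ left
storage unit 8: place B16 (73 ft³), 27 ft³ left
storage unit 9: place B17 (30 ft³), 70 ft³ left
storage unit 9: place B18 (17 ft³), 53 ft³ left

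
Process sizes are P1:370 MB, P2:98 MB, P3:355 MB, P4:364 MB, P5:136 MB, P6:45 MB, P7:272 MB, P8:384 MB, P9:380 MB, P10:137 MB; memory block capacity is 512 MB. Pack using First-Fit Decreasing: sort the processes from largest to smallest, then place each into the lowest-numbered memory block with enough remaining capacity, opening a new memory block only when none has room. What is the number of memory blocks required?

Sorted descending: 384, 380, 370, 364, 355, 272, 137, 136, 98, 45.
memory block 1: place 384 MB, 128 MB left
memory block 2: place 380 MB, 132 MB left
memory block 3: place 370 MB, 142 MB left
memory block 4: place 364 MB, 148 MB left
memory block 5: place 355 MB, 157 MB left
memory block 6: place 272 MB, 240 MB left
memory block 3: place 137 MB, 5 MB left
memory block 4: place 136 MB, 12 MB left
memory block 1: place 98 MB, 30 MB left
memory block 2: place 45 MB, 87 MB left

6 memory blocks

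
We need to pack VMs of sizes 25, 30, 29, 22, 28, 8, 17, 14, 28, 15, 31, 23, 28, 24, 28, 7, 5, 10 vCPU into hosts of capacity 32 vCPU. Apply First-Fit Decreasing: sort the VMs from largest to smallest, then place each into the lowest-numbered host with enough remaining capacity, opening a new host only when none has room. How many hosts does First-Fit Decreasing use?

Sorted descending: 31, 30, 29, 28, 28, 28, 28, 25, 24, 23, 22, 17, 15, 14, 10, 8, 7, 5.
31 vCPU → host 1 (remaining 1 vCPU)
30 vCPU → host 2 (remaining 2 vCPU)
29 vCPU → host 3 (remaining 3 vCPU)
28 vCPU → host 4 (remaining 4 vCPU)
28 vCPU → host 5 (remaining 4 vCPU)
28 vCPU → host 6 (remaining 4 vCPU)
28 vCPU → host 7 (remaining 4 vCPU)
25 vCPU → host 8 (remaining 7 vCPU)
24 vCPU → host 9 (remaining 8 vCPU)
23 vCPU → host 10 (remaining 9 vCPU)
22 vCPU → host 11 (remaining 10 vCPU)
17 vCPU → host 12 (remaining 15 vCPU)
15 vCPU → host 12 (remaining 0 vCPU)
14 vCPU → host 13 (remaining 18 vCPU)
10 vCPU → host 11 (remaining 0 vCPU)
8 vCPU → host 9 (remaining 0 vCPU)
7 vCPU → host 8 (remaining 0 vCPU)
5 vCPU → host 10 (remaining 4 vCPU)
Final hosts: [31] [30] [29] [28] [28] [28] [28] [25,7] [24,8] [23,5] [22,10] [17,15] [14].

13 hosts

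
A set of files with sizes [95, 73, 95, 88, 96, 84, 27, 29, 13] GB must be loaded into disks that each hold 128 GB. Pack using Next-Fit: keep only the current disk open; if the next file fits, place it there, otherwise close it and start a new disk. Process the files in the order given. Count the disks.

disk 1: place 95 GB, 33 GB left
disk 2: place 73 GB, 55 GB left
disk 3: place 95 GB, 33 GB left
disk 4: place 88 GB, 40 GB left
disk 5: place 96 GB, 32 GB left
disk 6: place 84 GB, 44 GB left
disk 6: place 27 GB, 17 GB left
disk 7: place 29 GB, 99 GB left
disk 7: place 13 GB, 86 GB left
Final disks: [95] [73] [95] [88] [96] [84,27] [29,13].

7 disks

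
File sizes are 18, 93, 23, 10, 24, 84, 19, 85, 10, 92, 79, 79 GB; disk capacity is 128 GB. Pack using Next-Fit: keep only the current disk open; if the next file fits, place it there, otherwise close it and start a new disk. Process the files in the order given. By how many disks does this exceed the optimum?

1

Next-Fit: [18,93] [23,10,24] [84,19] [85,10] [92] [79] [79] → 7 disks.
6 files exceed 64 GB (half the capacity), and no two of those can share a disk, so at least 6 disks are needed.
An optimal packing achieves that bound: [93,24,10] [92,23,10] [85,19,18] [84] [79] [79] → 6 disks.
Excess: 7 − 6 = 1.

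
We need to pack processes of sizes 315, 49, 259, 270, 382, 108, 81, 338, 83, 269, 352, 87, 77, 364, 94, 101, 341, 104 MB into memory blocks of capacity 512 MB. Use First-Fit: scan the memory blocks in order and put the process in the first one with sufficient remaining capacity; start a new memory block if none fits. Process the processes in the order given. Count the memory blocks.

9

memory block 1: place 315 MB, 197 MB left
memory block 1: place 49 MB, 148 MB left
memory block 2: place 259 MB, 253 MB left
memory block 3: place 270 MB, 242 MB left
memory block 4: place 382 MB, 130 MB left
memory block 1: place 108 MB, 40 MB left
memory block 2: place 81 MB, 172 MB left
memory block 5: place 338 MB, 174 MB left
memory block 2: place 83 MB, 89 MB left
memory block 6: place 269 MB, 243 MB left
memory block 7: place 352 MB, 160 MB left
memory block 2: place 87 MB, 2 MB left
memory block 3: place 77 MB, 165 MB left
memory block 8: place 364 MB, 148 MB left
memory block 3: place 94 MB, 71 MB left
memory block 4: place 101 MB, 29 MB left
memory block 9: place 341 MB, 171 MB left
memory block 5: place 104 MB, 70 MB left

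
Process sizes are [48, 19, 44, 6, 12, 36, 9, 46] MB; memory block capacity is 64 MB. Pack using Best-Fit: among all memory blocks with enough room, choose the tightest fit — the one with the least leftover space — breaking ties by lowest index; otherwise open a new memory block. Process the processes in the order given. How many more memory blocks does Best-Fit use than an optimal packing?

0

Best-Fit: [48,6,9] [19,44] [12,36] [46] → 4 memory blocks.
Total size 220 MB; any packing needs at least ⌈220/64⌉ = 4 memory blocks.
So 4 is already optimal.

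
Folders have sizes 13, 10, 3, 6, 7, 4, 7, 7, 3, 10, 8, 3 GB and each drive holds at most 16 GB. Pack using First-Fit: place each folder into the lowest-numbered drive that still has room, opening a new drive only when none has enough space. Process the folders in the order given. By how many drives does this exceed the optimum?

0

First-Fit: [13,3] [10,6] [7,4,3] [7,7] [10,3] [8] → 6 drives.
Total size 81 GB; any packing needs at least ⌈81/16⌉ = 6 drives.
So 6 is already optimal.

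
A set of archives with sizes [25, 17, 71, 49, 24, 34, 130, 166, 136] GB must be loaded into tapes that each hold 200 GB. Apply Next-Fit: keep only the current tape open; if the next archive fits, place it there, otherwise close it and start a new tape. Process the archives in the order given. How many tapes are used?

Put 25 GB in tape 1; 175 GB remain.
Put 17 GB in tape 1; 158 GB remain.
Put 71 GB in tape 1; 87 GB remain.
Put 49 GB in tape 1; 38 GB remain.
Put 24 GB in tape 1; 14 GB remain.
Put 34 GB in tape 2; 166 GB remain.
Put 130 GB in tape 2; 36 GB remain.
Put 166 GB in tape 3; 34 GB remain.
Put 136 GB in tape 4; 64 GB remain.
Final tapes: [25,17,71,49,24] [34,130] [166] [136].

4 tapes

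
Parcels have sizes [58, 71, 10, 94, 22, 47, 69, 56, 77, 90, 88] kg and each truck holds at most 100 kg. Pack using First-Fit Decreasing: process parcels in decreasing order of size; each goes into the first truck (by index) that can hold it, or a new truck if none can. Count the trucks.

9 trucks

Sorted descending: 94, 90, 88, 77, 71, 69, 58, 56, 47, 22, 10.
truck 1: place 94 kg, 6 kg left
truck 2: place 90 kg, 10 kg left
truck 3: place 88 kg, 12 kg left
truck 4: place 77 kg, 23 kg left
truck 5: place 71 kg, 29 kg left
truck 6: place 69 kg, 31 kg left
truck 7: place 58 kg, 42 kg left
truck 8: place 56 kg, 44 kg left
truck 9: place 47 kg, 53 kg left
truck 4: place 22 kg, 1 kg left
truck 2: place 10 kg, 0 kg left
Final trucks: [94] [90,10] [88] [77,22] [71] [69] [58] [56] [47].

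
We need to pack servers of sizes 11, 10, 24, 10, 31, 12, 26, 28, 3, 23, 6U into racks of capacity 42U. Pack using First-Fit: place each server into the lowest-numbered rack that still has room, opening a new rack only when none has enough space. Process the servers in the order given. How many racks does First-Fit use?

6

11U → rack 1 (remaining 31U)
10U → rack 1 (remaining 21U)
24U → rack 2 (remaining 18U)
10U → rack 1 (remaining 11U)
31U → rack 3 (remaining 11U)
12U → rack 2 (remaining 6U)
26U → rack 4 (remaining 16U)
28U → rack 5 (remaining 14U)
3U → rack 1 (remaining 8U)
23U → rack 6 (remaining 19U)
6U → rack 1 (remaining 2U)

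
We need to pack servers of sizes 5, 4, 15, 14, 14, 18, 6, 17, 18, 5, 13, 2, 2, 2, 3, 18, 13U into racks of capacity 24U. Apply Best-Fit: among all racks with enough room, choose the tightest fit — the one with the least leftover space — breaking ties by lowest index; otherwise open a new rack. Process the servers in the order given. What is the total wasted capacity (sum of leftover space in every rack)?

47

5U → rack 1 (remaining 19U)
4U → rack 1 (remaining 15U)
15U → rack 1 (remaining 0U)
14U → rack 2 (remaining 10U)
14U → rack 3 (remaining 10U)
18U → rack 4 (remaining 6U)
6U → rack 4 (remaining 0U)
17U → rack 5 (remaining 7U)
18U → rack 6 (remaining 6U)
5U → rack 6 (remaining 1U)
13U → rack 7 (remaining 11U)
2U → rack 5 (remaining 5U)
2U → rack 5 (remaining 3U)
2U → rack 5 (remaining 1U)
3U → rack 2 (remaining 7U)
18U → rack 8 (remaining 6U)
13U → rack 9 (remaining 11U)
9 racks × 24U = 216U; used 169U; unused 47U.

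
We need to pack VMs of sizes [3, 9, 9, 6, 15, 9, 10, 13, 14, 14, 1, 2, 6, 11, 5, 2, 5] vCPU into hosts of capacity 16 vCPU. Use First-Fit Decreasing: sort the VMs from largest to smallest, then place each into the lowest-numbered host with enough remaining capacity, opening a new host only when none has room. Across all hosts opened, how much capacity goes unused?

10

Sorted descending: 15, 14, 14, 13, 11, 10, 9, 9, 9, 6, 6, 5, 5, 3, 2, 2, 1.
host 1: place 15 vCPU, 1 vCPU left
host 2: place 14 vCPU, 2 vCPU left
host 3: place 14 vCPU, 2 vCPU left
host 4: place 13 vCPU, 3 vCPU left
host 5: place 11 vCPU, 5 vCPU left
host 6: place 10 vCPU, 6 vCPU left
host 7: place 9 vCPU, 7 vCPU left
host 8: place 9 vCPU, 7 vCPU left
host 9: place 9 vCPU, 7 vCPU left
host 6: place 6 vCPU, 0 vCPU left
host 7: place 6 vCPU, 1 vCPU left
host 5: place 5 vCPU, 0 vCPU left
host 8: place 5 vCPU, 2 vCPU left
host 4: place 3 vCPU, 0 vCPU left
host 2: place 2 vCPU, 0 vCPU left
host 3: place 2 vCPU, 0 vCPU left
host 1: place 1 vCPU, 0 vCPU left
9 hosts × 16 vCPU = 144 vCPU; used 134 vCPU; unused 10 vCPU.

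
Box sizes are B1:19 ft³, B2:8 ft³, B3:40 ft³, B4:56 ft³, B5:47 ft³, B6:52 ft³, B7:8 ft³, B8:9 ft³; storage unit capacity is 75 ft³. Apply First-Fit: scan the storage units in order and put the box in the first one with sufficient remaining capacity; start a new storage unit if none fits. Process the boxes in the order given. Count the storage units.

4

B1 (19 ft³) → storage unit 1 (remaining 56 ft³)
B2 (8 ft³) → storage unit 1 (remaining 48 ft³)
B3 (40 ft³) → storage unit 1 (remaining 8 ft³)
B4 (56 ft³) → storage unit 2 (remaining 19 ft³)
B5 (47 ft³) → storage unit 3 (remaining 28 ft³)
B6 (52 ft³) → storage unit 4 (remaining 23 ft³)
B7 (8 ft³) → storage unit 1 (remaining 0 ft³)
B8 (9 ft³) → storage unit 2 (remaining 10 ft³)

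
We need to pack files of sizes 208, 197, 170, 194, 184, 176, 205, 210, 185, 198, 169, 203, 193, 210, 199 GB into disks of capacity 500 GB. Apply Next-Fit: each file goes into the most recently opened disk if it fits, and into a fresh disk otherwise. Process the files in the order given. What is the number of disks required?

disk 1: place 208 GB, 292 GB left
disk 1: place 197 GB, 95 GB left
disk 2: place 170 GB, 330 GB left
disk 2: place 194 GB, 136 GB left
disk 3: place 184 GB, 316 GB left
disk 3: place 176 GB, 140 GB left
disk 4: place 205 GB, 295 GB left
disk 4: place 210 GB, 85 GB left
disk 5: place 185 GB, 315 GB left
disk 5: place 198 GB, 117 GB left
disk 6: place 169 GB, 331 GB left
disk 6: place 203 GB, 128 GB left
disk 7: place 193 GB, 307 GB left
disk 7: place 210 GB, 97 GB left
disk 8: place 199 GB, 301 GB left

8 disks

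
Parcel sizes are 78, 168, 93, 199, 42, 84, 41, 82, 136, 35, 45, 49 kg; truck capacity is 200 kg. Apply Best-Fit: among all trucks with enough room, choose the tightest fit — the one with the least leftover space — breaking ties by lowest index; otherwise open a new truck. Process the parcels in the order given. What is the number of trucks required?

6

Put 78 kg in truck 1; 122 kg remain.
Put 168 kg in truck 2; 32 kg remain.
Put 93 kg in truck 1; 29 kg remain.
Put 199 kg in truck 3; 1 kg remain.
Put 42 kg in truck 4; 158 kg remain.
Put 84 kg in truck 4; 74 kg remain.
Put 41 kg in truck 4; 33 kg remain.
Put 82 kg in truck 5; 118 kg remain.
Put 136 kg in truck 6; 64 kg remain.
Put 35 kg in truck 6; 29 kg remain.
Put 45 kg in truck 5; 73 kg remain.
Put 49 kg in truck 5; 24 kg remain.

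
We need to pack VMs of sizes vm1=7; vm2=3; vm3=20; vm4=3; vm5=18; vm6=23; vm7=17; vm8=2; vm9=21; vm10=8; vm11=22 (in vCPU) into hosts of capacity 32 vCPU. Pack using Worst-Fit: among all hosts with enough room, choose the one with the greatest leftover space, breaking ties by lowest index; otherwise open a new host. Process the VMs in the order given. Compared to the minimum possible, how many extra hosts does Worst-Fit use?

Worst-Fit: [7,3,20] [3,18] [23] [17,2,8] [21] [22] → 6 hosts.
6 VMs exceed 16 vCPU (half the capacity), and no two of those can share a host, so at least 6 hosts are needed.
So 6 is already optimal.

0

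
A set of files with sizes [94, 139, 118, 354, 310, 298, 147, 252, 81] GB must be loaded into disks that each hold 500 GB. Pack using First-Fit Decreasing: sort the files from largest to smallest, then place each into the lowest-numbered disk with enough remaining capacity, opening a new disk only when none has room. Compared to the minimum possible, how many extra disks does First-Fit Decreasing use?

0

First-Fit Decreasing: [354,139] [310,147] [298,118,81] [252,94] → 4 disks.
Total size 1793 GB; any packing needs at least ⌈1793/500⌉ = 4 disks.
So 4 is already optimal.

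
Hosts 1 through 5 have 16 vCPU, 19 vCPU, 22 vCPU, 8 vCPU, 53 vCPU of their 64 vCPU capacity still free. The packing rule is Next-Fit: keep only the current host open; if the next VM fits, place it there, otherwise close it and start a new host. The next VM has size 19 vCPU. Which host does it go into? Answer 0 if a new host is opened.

Next-Fit only looks at host 5, which has 53 vCPU free.
19 vCPU fits there.

5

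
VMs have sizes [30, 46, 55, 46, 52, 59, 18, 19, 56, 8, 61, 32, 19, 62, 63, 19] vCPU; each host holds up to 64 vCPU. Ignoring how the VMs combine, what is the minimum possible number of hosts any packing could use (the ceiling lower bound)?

11 hosts

Total size = 30 + 46 + 55 + 46 + 52 + 59 + 18 + 19 + 56 + 8 + 61 + 32 + 19 + 62 + 63 + 19 = 645 vCPU.
⌈645 / 64⌉ = 11.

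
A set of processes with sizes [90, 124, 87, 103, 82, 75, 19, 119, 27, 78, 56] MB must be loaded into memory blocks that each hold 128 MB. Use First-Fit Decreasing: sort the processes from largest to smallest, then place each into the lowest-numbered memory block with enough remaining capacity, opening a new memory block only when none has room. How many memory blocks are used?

9

Sorted descending: 124, 119, 103, 90, 87, 82, 78, 75, 56, 27, 19.
memory block 1: place 124 MB, 4 MB left
memory block 2: place 119 MB, 9 MB left
memory block 3: place 103 MB, 25 MB left
memory block 4: place 90 MB, 38 MB left
memory block 5: place 87 MB, 41 MB left
memory block 6: place 82 MB, 46 MB left
memory block 7: place 78 MB, 50 MB left
memory block 8: place 75 MB, 53 MB left
memory block 9: place 56 MB, 72 MB left
memory block 4: place 27 MB, 11 MB left
memory block 3: place 19 MB, 6 MB left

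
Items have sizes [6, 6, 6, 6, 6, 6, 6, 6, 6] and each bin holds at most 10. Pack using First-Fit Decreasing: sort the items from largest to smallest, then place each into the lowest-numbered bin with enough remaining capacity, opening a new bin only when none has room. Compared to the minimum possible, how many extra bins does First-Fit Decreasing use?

0

First-Fit Decreasing: [6] [6] [6] [6] [6] [6] [6] [6] [6] → 9 bins.
9 items exceed 5 (half the capacity), and no two of those can share a bin, so at least 9 bins are needed.
So 9 is already optimal.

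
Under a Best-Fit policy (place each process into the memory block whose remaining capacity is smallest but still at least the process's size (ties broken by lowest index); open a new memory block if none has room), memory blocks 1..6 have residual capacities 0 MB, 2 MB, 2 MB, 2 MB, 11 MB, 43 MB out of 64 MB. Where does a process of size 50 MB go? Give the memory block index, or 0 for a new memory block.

No memory block has ≥ 50 MB free, so a new memory block is opened.

0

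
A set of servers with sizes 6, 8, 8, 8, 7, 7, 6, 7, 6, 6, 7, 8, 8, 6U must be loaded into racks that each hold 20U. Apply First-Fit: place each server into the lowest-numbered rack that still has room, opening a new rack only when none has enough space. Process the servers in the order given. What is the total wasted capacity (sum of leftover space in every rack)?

rack 1: place 6U, 14U left
rack 1: place 8U, 6U left
rack 2: place 8U, 12U left
rack 2: place 8U, 4U left
rack 3: place 7U, 13U left
rack 3: place 7U, 6U left
rack 1: place 6U, 0U left
rack 4: place 7U, 13U left
rack 3: place 6U, 0U left
rack 4: place 6U, 7U left
rack 4: place 7U, 0U left
rack 5: place 8U, 12U left
rack 5: place 8U, 4U left
rack 6: place 6U, 14U left
6 racks × 20U = 120U; used 98U; unused 22U.

22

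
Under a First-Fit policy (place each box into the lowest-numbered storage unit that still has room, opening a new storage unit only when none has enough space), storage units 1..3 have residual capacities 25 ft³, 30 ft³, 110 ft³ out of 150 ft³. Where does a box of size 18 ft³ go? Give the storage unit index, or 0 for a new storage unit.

Storage units with room: storage unit 1 (25 ft³), storage unit 2 (30 ft³), storage unit 3 (110 ft³).
The first with room is storage unit 1.

1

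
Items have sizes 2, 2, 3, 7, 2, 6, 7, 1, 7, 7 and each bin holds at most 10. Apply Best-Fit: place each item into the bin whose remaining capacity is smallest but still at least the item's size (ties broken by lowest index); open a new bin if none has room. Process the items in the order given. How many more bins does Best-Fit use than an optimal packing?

Best-Fit: [2,2,3,2,1] [7] [6] [7] [7] [7] → 6 bins.
Total size 44; any packing needs at least ⌈44/10⌉ = 5 bins.
An optimal packing achieves that bound: [7,3] [7,2,1] [7,2] [7,2] [6] → 5 bins.
Excess: 6 − 5 = 1.

1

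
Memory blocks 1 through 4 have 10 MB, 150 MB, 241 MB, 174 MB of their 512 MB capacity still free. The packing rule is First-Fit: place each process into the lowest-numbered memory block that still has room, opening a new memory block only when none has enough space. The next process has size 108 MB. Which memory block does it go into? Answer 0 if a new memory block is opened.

2

Memory blocks with room: memory block 2 (150 MB), memory block 3 (241 MB), memory block 4 (174 MB).
The first with room is memory block 2.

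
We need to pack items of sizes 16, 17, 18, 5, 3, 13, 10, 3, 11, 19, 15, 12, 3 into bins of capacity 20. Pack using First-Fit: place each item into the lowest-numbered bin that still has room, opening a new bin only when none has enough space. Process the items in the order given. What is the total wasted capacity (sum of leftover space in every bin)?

Put 16 in bin 1; 4 remain.
Put 17 in bin 2; 3 remain.
Put 18 in bin 3; 2 remain.
Put 5 in bin 4; 15 remain.
Put 3 in bin 1; 1 remain.
Put 13 in bin 4; 2 remain.
Put 10 in bin 5; 10 remain.
Put 3 in bin 2; 0 remain.
Put 11 in bin 6; 9 remain.
Put 19 in bin 7; 1 remain.
Put 15 in bin 8; 5 remain.
Put 12 in bin 9; 8 remain.
Put 3 in bin 5; 7 remain.
9 bins × 20 = 180; used 145; unused 35.

35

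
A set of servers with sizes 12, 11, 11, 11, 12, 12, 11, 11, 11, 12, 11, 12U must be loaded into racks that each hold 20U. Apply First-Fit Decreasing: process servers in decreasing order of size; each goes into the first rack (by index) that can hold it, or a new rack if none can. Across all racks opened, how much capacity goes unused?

Sorted descending: 12, 12, 12, 12, 12, 11, 11, 11, 11, 11, 11, 11.
12U → rack 1 (remaining 8U)
12U → rack 2 (remaining 8U)
12U → rack 3 (remaining 8U)
12U → rack 4 (remaining 8U)
12U → rack 5 (remaining 8U)
11U → rack 6 (remaining 9U)
11U → rack 7 (remaining 9U)
11U → rack 8 (remaining 9U)
11U → rack 9 (remaining 9U)
11U → rack 10 (remaining 9U)
11U → rack 11 (remaining 9U)
11U → rack 12 (remaining 9U)
12 racks × 20U = 240U; used 137U; unused 103U.

103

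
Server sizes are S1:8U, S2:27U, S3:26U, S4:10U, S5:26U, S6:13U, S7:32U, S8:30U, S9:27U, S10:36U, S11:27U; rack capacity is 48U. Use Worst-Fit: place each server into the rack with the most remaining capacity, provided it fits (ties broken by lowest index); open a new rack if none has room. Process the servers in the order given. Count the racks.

8

S1 (8U) → rack 1 (remaining 40U)
S2 (27U) → rack 1 (remaining 13U)
S3 (26U) → rack 2 (remaining 22U)
S4 (10U) → rack 2 (remaining 12U)
S5 (26U) → rack 3 (remaining 22U)
S6 (13U) → rack 3 (remaining 9U)
S7 (32U) → rack 4 (remaining 16U)
S8 (30U) → rack 5 (remaining 18U)
S9 (27U) → rack 6 (remaining 21U)
S10 (36U) → rack 7 (remaining 12U)
S11 (27U) → rack 8 (remaining 21U)
Final racks: [8,27] [26,10] [26,13] [32] [30] [27] [36] [27].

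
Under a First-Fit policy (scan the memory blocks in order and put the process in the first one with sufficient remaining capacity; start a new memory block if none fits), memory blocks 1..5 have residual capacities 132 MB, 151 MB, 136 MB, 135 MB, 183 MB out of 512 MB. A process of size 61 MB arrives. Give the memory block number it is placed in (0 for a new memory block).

1

Memory blocks with room: memory block 1 (132 MB), memory block 2 (151 MB), memory block 3 (136 MB), memory block 4 (135 MB), memory block 5 (183 MB).
The first with room is memory block 1.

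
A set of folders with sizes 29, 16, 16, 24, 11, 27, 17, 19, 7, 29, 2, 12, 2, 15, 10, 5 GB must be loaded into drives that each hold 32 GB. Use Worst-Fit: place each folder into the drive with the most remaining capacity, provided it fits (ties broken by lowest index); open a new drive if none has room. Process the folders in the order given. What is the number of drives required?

drive 1: place 29 GB, 3 GB left
drive 2: place 16 GB, 16 GB left
drive 2: place 16 GB, 0 GB left
drive 3: place 24 GB, 8 GB left
drive 4: place 11 GB, 21 GB left
drive 5: place 27 GB, 5 GB left
drive 4: place 17 GB, 4 GB left
drive 6: place 19 GB, 13 GB left
drive 6: place 7 GB, 6 GB left
drive 7: place 29 GB, 3 GB left
drive 3: place 2 GB, 6 GB left
drive 8: place 12 GB, 20 GB left
drive 8: place 2 GB, 18 GB left
drive 8: place 15 GB, 3 GB left
drive 9: place 10 GB, 22 GB left
drive 9: place 5 GB, 17 GB left

9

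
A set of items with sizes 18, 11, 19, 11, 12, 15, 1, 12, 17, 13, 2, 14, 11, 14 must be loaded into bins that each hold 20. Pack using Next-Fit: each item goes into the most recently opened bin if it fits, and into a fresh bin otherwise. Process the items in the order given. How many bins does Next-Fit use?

12 bins

Put 18 in bin 1; 2 remain.
Put 11 in bin 2; 9 remain.
Put 19 in bin 3; 1 remain.
Put 11 in bin 4; 9 remain.
Put 12 in bin 5; 8 remain.
Put 15 in bin 6; 5 remain.
Put 1 in bin 6; 4 remain.
Put 12 in bin 7; 8 remain.
Put 17 in bin 8; 3 remain.
Put 13 in bin 9; 7 remain.
Put 2 in bin 9; 5 remain.
Put 14 in bin 10; 6 remain.
Put 11 in bin 11; 9 remain.
Put 14 in bin 12; 6 remain.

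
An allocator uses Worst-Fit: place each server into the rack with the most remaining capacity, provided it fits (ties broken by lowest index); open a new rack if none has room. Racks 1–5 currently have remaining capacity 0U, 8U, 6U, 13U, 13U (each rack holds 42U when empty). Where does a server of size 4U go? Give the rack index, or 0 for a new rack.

Racks with room: rack 2 (8U), rack 3 (6U), rack 4 (13U), rack 5 (13U).
Most room is rack 4 with 13U free.

4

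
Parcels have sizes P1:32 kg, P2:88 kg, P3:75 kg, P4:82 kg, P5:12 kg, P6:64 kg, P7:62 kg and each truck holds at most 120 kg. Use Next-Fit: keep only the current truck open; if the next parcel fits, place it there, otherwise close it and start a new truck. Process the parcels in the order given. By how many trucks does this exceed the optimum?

0

Next-Fit: [32,88] [75] [82,12] [64] [62] → 5 trucks.
5 parcels exceed 60 kg (half the capacity), and no two of those can share a truck, so at least 5 trucks are needed.
So 5 is already optimal.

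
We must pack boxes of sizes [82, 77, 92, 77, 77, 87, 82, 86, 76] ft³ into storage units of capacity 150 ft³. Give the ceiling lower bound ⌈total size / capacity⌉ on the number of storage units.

Total size = 82 + 77 + 92 + 77 + 77 + 87 + 82 + 86 + 76 = 736 ft³.
⌈736 / 150⌉ = 5.

5 storage units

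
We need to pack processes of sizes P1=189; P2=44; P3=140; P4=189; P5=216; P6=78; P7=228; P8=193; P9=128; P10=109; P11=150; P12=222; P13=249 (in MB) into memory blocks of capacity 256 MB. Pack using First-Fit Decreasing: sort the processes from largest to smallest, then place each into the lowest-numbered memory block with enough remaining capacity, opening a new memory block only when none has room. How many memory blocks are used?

10

Sorted descending: 249, 228, 222, 216, 193, 189, 189, 150, 140, 128, 109, 78, 44.
Put 249 MB in memory block 1; 7 MB remain.
Put 228 MB in memory block 2; 28 MB remain.
Put 222 MB in memory block 3; 34 MB remain.
Put 216 MB in memory block 4; 40 MB remain.
Put 193 MB in memory block 5; 63 MB remain.
Put 189 MB in memory block 6; 67 MB remain.
Put 189 MB in memory block 7; 67 MB remain.
Put 150 MB in memory block 8; 106 MB remain.
Put 140 MB in memory block 9; 116 MB remain.
Put 128 MB in memory block 10; 128 MB remain.
Put 109 MB in memory block 9; 7 MB remain.
Put 78 MB in memory block 8; 28 MB remain.
Put 44 MB in memory block 5; 19 MB remain.
Final memory blocks: [249] [228] [222] [216] [193,44] [189] [189] [150,78] [140,109] [128].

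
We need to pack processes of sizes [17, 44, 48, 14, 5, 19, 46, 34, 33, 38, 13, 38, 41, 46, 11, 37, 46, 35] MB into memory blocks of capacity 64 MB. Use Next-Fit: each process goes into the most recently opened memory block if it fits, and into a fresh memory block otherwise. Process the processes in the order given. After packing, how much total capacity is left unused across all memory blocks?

267

Put 17 MB in memory block 1; 47 MB remain.
Put 44 MB in memory block 1; 3 MB remain.
Put 48 MB in memory block 2; 16 MB remain.
Put 14 MB in memory block 2; 2 MB remain.
Put 5 MB in memory block 3; 59 MB remain.
Put 19 MB in memory block 3; 40 MB remain.
Put 46 MB in memory block 4; 18 MB remain.
Put 34 MB in memory block 5; 30 MB remain.
Put 33 MB in memory block 6; 31 MB remain.
Put 38 MB in memory block 7; 26 MB remain.
Put 13 MB in memory block 7; 13 MB remain.
Put 38 MB in memory block 8; 26 MB remain.
Put 41 MB in memory block 9; 23 MB remain.
Put 46 MB in memory block 10; 18 MB remain.
Put 11 MB in memory block 10; 7 MB remain.
Put 37 MB in memory block 11; 27 MB remain.
Put 46 MB in memory block 12; 18 MB remain.
Put 35 MB in memory block 13; 29 MB remain.
13 memory blocks × 64 MB = 832 MB; used 565 MB; unused 267 MB.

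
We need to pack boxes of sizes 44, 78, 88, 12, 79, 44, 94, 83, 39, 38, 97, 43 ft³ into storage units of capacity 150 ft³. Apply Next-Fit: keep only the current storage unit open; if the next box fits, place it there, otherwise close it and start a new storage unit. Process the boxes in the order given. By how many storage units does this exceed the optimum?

Next-Fit: [44,78] [88,12] [79,44] [94] [83,39] [38,97] [43] → 7 storage units.
6 boxes exceed 75 ft³ (half the capacity), and no two of those can share a storage unit, so at least 6 storage units are needed.
An optimal packing achieves that bound: [97,44] [94,44,12] [88,43] [83,39] [79,38] [78] → 6 storage units.
Excess: 7 − 6 = 1.

1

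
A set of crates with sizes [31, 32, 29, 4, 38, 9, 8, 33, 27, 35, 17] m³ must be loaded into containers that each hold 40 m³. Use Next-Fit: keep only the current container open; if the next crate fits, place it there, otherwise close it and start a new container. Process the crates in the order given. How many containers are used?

container 1: place 31 m³, 9 m³ left
container 2: place 32 m³, 8 m³ left
container 3: place 29 m³, 11 m³ left
container 3: place 4 m³, 7 m³ left
container 4: place 38 m³, 2 m³ left
container 5: place 9 m³, 31 m³ left
container 5: place 8 m³, 23 m³ left
container 6: place 33 m³, 7 m³ left
container 7: place 27 m³, 13 m³ left
container 8: place 35 m³, 5 m³ left
container 9: place 17 m³, 23 m³ left

9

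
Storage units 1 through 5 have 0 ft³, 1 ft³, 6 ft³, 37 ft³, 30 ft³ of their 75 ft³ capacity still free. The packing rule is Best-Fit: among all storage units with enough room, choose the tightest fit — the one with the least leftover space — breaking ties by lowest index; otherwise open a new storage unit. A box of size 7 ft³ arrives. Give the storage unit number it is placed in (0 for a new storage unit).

Storage units with room: storage unit 4 (37 ft³), storage unit 5 (30 ft³).
Tightest fit is storage unit 5 with 30 ft³ free.

5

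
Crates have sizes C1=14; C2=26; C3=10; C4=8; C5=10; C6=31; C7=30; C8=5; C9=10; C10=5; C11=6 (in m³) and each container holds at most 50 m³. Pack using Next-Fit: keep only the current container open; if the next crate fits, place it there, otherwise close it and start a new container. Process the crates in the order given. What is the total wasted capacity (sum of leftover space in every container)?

45

C1 (14 m³) → container 1 (remaining 36 m³)
C2 (26 m³) → container 1 (remaining 10 m³)
C3 (10 m³) → container 1 (remaining 0 m³)
C4 (8 m³) → container 2 (remaining 42 m³)
C5 (10 m³) → container 2 (remaining 32 m³)
C6 (31 m³) → container 2 (remaining 1 m³)
C7 (30 m³) → container 3 (remaining 20 m³)
C8 (5 m³) → container 3 (remaining 15 m³)
C9 (10 m³) → container 3 (remaining 5 m³)
C10 (5 m³) → container 3 (remaining 0 m³)
C11 (6 m³) → container 4 (remaining 44 m³)
4 containers × 50 m³ = 200 m³; used 155 m³; unused 45 m³.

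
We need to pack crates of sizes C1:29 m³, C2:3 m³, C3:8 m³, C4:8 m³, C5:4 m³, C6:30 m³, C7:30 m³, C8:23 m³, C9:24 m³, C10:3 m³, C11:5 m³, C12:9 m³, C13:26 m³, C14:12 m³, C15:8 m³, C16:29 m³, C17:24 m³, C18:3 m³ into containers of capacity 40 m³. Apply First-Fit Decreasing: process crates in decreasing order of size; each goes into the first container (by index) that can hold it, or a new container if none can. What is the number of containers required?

Sorted descending: 30, 30, 29, 29, 26, 24, 24, 23, 12, 9, 8, 8, 8, 5, 4, 3, 3, 3.
container 1: place 30 m³, 10 m³ left
container 2: place 30 m³, 10 m³ left
container 3: place 29 m³, 11 m³ left
container 4: place 29 m³, 11 m³ left
container 5: place 26 m³, 14 m³ left
container 6: place 24 m³, 16 m³ left
container 7: place 24 m³, 16 m³ left
container 8: place 23 m³, 17 m³ left
container 5: place 12 m³, 2 m³ left
container 1: place 9 m³, 1 m³ left
container 2: place 8 m³, 2 m³ left
container 3: place 8 m³, 3 m³ left
container 4: place 8 m³, 3 m³ left
container 6: place 5 m³, 11 m³ left
container 6: place 4 m³, 7 m³ left
container 3: place 3 m³, 0 m³ left
container 4: place 3 m³, 0 m³ left
container 6: place 3 m³, 4 m³ left
Final containers: [30,9] [30,8] [29,8,3] [29,8,3] [26,12] [24,5,4,3] [24] [23].

8 containers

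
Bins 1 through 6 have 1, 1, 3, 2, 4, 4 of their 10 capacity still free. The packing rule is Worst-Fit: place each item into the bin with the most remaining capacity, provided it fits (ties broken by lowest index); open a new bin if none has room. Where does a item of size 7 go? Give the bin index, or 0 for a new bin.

0

No bin has ≥ 7 free, so a new bin is opened.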